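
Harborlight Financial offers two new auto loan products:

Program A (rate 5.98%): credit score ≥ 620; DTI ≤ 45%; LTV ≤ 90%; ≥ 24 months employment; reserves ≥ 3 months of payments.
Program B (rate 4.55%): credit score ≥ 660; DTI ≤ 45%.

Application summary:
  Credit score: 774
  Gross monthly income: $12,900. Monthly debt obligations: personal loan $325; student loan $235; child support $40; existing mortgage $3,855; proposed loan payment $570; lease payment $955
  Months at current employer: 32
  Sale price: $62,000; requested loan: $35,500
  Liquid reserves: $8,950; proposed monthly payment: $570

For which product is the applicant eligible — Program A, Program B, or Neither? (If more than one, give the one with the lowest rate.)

Neither

Total debts = (325 + 235 + 40 + 3,855 + 570 + 955) = 5,980; DTI = 5,980/12,900 = 46.4%.
LTV = 35,500/62,000 = 57.3%.
Reserves = 8,950/570 = 15.7 months.
Program A: score 774 ≥ 620; DTI 46.4% > 45%; LTV 57.3% ≤ 90%; employment 32 ≥ 24 mo; reserves 15.7 ≥ 3 mo → does not qualify.
Program B: score 774 ≥ 660; DTI 46.4% > 45% → does not qualify.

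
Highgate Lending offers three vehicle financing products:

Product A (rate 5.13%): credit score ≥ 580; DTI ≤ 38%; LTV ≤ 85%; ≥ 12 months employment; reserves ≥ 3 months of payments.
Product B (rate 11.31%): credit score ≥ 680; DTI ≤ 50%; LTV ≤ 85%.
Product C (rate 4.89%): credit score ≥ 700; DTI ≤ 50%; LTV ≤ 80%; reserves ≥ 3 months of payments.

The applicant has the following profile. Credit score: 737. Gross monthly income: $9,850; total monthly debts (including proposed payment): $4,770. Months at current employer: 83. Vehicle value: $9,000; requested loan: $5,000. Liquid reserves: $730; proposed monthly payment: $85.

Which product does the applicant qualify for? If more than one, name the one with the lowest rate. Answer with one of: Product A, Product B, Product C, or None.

Product C

DTI = 4,770/9,850 = 48.4%.
LTV = 5,000/9,000 = 55.6%.
Reserves = 730/85 = 8.6 months.
Product A: score 737 ≥ 580; DTI 48.4% > 38%; LTV 55.6% ≤ 85%; employment 83 ≥ 12 mo; reserves 8.6 ≥ 3 mo → does not qualify.
Product B: score 737 ≥ 680; DTI 48.4% ≤ 50%; LTV 55.6% ≤ 85% → qualifies.
Product C: score 737 ≥ 700; DTI 48.4% ≤ 50%; LTV 55.6% ≤ 80%; reserves 8.6 ≥ 3 mo → qualifies.
Qualifying: Product B, Product C. Lowest rate is 4.89% → Product C.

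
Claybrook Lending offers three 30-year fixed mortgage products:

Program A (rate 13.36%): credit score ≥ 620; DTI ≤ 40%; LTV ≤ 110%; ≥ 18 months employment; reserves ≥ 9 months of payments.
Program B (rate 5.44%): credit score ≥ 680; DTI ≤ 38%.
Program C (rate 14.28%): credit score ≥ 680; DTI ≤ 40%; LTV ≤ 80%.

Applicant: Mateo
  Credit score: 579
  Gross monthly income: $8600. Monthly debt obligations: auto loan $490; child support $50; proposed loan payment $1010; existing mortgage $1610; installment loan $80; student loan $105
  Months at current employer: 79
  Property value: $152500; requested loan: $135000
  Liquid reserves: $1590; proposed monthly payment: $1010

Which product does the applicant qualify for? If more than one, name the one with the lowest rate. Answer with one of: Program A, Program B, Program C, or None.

Total debts = (490 + 50 + 1,010 + 1,610 + 80 + 105) = 3,345; DTI = 3,345/8,600 = 38.9%.
LTV = 135,000/152,500 = 88.5%.
Reserves = 1,590/1,010 = 1.6 months.
Program A: score 579 < 620; DTI 38.9% ≤ 40%; LTV 88.5% ≤ 110%; employment 79 ≥ 18 mo; reserves 1.6 < 9 mo → does not qualify.
Program B: score 579 < 680; DTI 38.9% > 38% → does not qualify.
Program C: score 579 < 680; DTI 38.9% ≤ 40%; LTV 88.5% > 80% → does not qualify.

None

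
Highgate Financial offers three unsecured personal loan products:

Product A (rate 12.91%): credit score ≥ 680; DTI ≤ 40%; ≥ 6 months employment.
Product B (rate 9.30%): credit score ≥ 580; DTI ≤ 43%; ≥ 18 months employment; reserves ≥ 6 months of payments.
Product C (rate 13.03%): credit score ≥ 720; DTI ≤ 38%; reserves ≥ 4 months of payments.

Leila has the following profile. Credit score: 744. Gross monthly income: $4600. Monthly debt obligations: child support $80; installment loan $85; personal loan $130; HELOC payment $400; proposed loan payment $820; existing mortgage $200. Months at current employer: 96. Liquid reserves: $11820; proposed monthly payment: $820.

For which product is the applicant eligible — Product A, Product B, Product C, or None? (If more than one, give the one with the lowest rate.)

Total debts = (80 + 85 + 130 + 400 + 820 + 200) = 1,715; DTI = 1,715/4,600 = 37.3%.
Reserves = 11,820/820 = 14.4 months.
Product A: score 744 ≥ 680; DTI 37.3% ≤ 40%; employment 96 ≥ 6 mo → qualifies.
Product B: score 744 ≥ 580; DTI 37.3% ≤ 43%; employment 96 ≥ 18 mo; reserves 14.4 ≥ 6 mo → qualifies.
Product C: score 744 ≥ 720; DTI 37.3% ≤ 38%; reserves 14.4 ≥ 4 mo → qualifies.
Qualifying: Product A, Product B, Product C. Lowest rate is 9.30% → Product B.

Product B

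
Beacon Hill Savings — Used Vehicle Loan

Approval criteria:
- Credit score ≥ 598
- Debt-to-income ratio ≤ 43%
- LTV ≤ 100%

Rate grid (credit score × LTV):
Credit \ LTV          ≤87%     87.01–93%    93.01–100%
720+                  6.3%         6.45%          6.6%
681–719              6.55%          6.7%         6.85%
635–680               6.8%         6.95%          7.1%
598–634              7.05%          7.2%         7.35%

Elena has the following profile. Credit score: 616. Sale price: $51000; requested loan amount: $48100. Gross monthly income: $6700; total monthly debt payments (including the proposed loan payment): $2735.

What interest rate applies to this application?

7.35%

Credit score 616 ≥ 598; Debt-to-income = 2,735/6,700 = 40.8% — meets 43% limit
Loan-to-value = 48,100/51,000 = 94.3% — pass (100% max)
Score 616 is in the 598–634 band; LTV 94.3% is in the 93.01–100% band → 7.35%.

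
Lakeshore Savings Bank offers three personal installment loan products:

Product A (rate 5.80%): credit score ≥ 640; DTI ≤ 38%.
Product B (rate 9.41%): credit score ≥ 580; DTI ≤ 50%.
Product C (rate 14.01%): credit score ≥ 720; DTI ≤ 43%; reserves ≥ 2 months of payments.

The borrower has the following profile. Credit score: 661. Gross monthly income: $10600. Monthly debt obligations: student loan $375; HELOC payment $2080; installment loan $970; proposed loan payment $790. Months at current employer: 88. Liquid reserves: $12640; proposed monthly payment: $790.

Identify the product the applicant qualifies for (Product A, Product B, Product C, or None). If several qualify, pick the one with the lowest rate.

Product B

Total debts = (375 + 2,080 + 970 + 790) = 4,215; DTI = 4,215/10,600 = 39.8%.
Reserves = 12,640/790 = 16.0 months.
Product A: score 661 ≥ 640; DTI 39.8% > 38% → does not qualify.
Product B: score 661 ≥ 580; DTI 39.8% ≤ 50% → qualifies.
Product C: score 661 < 720; DTI 39.8% ≤ 43%; reserves 16.0 ≥ 2 mo → does not qualify.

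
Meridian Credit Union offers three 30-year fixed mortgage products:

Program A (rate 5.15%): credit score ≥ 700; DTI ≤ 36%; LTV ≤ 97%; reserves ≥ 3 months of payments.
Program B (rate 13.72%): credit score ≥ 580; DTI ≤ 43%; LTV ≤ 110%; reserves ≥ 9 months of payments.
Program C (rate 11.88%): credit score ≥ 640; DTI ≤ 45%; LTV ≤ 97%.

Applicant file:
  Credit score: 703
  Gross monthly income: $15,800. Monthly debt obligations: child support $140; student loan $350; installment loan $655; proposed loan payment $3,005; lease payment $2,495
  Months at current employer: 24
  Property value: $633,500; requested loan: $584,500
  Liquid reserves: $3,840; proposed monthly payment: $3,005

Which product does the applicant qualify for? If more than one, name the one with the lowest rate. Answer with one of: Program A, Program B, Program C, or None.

Total debts = (140 + 350 + 655 + 3,005 + 2,495) = 6,645; DTI = 6,645/15,800 = 42.1%.
LTV = 584,500/633,500 = 92.3%.
Reserves = 3,840/3,005 = 1.3 months.
Program A: score 703 ≥ 700; DTI 42.1% > 36%; LTV 92.3% ≤ 97%; reserves 1.3 < 3 mo → does not qualify.
Program B: score 703 ≥ 580; DTI 42.1% ≤ 43%; LTV 92.3% ≤ 110%; reserves 1.3 < 9 mo → does not qualify.
Program C: score 703 ≥ 640; DTI 42.1% ≤ 45%; LTV 92.3% ≤ 97% → qualifies.

Program C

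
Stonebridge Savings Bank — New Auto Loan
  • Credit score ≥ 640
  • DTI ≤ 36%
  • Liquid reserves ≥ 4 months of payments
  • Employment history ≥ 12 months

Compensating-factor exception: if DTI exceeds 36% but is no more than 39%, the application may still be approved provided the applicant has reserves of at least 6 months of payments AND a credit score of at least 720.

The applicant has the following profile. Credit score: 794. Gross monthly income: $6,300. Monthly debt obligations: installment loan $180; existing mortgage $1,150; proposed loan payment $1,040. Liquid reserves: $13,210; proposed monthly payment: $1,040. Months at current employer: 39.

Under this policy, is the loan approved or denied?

Credit score 794 ≥ 640 (meets base)
Total debts = (180 + 1,150 + 1,040) = 2,370. DTI = 2,370/6,300 = 37.6% > 36% — standard DTI limit exceeded.
Reserves = 13,210/1,040 = 12.7 months ≥ 4
Employment 39 ≥ 12 months
DTI 37.6% is within the 36%–39% exception band; checking compensating factors.
Reserves 12.7 ≥ 6 months; credit score 794 ≥ 720.
Both compensating conditions met → exception applies.

Approved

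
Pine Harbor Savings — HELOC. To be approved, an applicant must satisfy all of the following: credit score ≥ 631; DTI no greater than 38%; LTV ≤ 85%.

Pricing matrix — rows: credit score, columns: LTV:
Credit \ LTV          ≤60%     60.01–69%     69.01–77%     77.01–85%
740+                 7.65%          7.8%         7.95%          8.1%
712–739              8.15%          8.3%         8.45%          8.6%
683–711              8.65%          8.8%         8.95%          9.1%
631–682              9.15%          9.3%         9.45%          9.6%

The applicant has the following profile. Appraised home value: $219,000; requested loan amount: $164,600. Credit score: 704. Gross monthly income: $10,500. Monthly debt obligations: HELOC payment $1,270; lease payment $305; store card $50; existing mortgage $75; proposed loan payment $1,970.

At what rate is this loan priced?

8.95%

Credit score 704 ≥ 631; Total monthly debts = (1,270 + 305 + 50 + 75 + 1,970) = 3,670. DTI = 3,670/10,500 = 35% ≤ 38%
Loan-to-value = 164,600/219,000 = 75.2% — pass (85% max)
Credit 704 → row 683–711; LTV 75.2% → column 69.01–77%. Grid cell → 8.95%.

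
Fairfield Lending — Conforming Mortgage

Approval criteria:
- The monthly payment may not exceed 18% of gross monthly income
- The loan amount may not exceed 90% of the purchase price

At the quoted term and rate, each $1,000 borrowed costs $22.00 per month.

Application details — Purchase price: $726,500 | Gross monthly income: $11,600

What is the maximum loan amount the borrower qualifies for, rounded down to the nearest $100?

$94,900

Payment cap: 18% × $11,600 = $2,088/month.
At $22.00 per $1,000, that supports 2,088/22.00 × 1,000 ≈ $94,909 → $94,900.
LTV cap: 90% × $726,500 = $653,850 → $653,800.
Binding constraint: payment-to-income.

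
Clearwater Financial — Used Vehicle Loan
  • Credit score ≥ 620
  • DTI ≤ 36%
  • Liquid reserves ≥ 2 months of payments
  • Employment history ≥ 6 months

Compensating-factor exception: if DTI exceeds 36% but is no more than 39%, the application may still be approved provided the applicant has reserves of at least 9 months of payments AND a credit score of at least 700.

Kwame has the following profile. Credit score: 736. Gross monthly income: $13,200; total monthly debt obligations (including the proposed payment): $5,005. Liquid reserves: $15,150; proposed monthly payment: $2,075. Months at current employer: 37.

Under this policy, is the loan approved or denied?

Credit score 736 ≥ 620 (meets base)
DTI = 5,005/13,200 = 37.9% > 36% — standard DTI limit exceeded.
Reserves = 15,150/2,075 = 7.3 months ≥ 2
Employment 37 ≥ 6 months
DTI 37.9% is within the 36%–39% exception band; checking compensating factors.
Override check — reserves: 7.3 mo (short of 9); score: 736 (ok).
Override conditions not both satisfied; exception does not apply.

Denied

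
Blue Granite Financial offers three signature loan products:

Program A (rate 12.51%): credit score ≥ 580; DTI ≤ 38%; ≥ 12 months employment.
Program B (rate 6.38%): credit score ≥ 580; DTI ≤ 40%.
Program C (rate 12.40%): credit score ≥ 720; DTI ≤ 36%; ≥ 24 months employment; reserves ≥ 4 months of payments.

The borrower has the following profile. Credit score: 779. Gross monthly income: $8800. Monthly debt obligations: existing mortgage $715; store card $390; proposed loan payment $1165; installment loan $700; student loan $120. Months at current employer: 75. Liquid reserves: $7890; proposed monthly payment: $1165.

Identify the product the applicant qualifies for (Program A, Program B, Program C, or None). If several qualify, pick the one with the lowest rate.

Program B

Total debts = (715 + 390 + 1,165 + 700 + 120) = 3,090; DTI = 3,090/8,800 = 35.1%.
Reserves = 7,890/1,165 = 6.8 months.
Program A: score 779 ≥ 580; DTI 35.1% ≤ 38%; employment 75 ≥ 12 mo → qualifies.
Program B: score 779 ≥ 580; DTI 35.1% ≤ 40% → qualifies.
Program C: score 779 ≥ 720; DTI 35.1% ≤ 36%; employment 75 ≥ 24 mo; reserves 6.8 ≥ 4 mo → qualifies.
Qualifying: Program A, Program B, Program C. Lowest rate is 6.38% → Program B.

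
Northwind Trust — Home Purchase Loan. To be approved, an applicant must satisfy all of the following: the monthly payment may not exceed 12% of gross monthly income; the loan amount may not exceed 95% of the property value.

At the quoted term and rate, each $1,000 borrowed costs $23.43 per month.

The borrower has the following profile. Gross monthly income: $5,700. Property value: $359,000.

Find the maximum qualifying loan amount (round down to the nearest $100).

Payment cap: 12% × $5,700 = $684/month.
At $23.43 per $1,000, that supports 684/23.43 × 1,000 ≈ $29,193 → $29,100.
LTV cap: 95% × $359,000 = $341,050 → $341,000.
Binding constraint: payment-to-income.

$29,100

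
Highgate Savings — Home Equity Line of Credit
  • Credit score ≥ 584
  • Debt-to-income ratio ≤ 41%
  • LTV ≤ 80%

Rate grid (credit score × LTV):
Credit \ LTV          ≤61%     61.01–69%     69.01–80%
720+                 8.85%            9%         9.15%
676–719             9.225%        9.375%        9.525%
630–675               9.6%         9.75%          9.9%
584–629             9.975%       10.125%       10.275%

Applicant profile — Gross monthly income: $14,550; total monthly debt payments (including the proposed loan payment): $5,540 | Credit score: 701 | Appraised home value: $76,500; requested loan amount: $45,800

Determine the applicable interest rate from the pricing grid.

9.225%

Credit score 701 ≥ 584; DTI: 5,540 ÷ 14,550 = 38.1%, within the 41% cap
LTV = 45,800/76,500 = 59.9% ≤ 80%
Score 701 is in the 676–719 band; LTV 59.9% is in the ≤61% band → 9.225%.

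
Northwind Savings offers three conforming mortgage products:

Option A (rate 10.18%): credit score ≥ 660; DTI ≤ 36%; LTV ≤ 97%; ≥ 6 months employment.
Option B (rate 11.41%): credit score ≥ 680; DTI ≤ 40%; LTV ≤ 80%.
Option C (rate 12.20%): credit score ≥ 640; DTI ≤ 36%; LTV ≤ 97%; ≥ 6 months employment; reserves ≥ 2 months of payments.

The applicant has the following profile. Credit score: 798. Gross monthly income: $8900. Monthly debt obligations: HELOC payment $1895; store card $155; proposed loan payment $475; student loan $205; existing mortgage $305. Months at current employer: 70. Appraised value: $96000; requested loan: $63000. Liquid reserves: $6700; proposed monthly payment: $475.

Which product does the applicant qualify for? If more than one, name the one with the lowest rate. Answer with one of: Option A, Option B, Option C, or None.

Total debts = (1,895 + 155 + 475 + 205 + 305) = 3,035; DTI = 3,035/8,900 = 34.1%.
LTV = 63,000/96,000 = 65.6%.
Reserves = 6,700/475 = 14.1 months.
Option A: score 798 ≥ 660; DTI 34.1% ≤ 36%; LTV 65.6% ≤ 97%; employment 70 ≥ 6 mo → qualifies.
Option B: score 798 ≥ 680; DTI 34.1% ≤ 40%; LTV 65.6% ≤ 80% → qualifies.
Option C: score 798 ≥ 640; DTI 34.1% ≤ 36%; LTV 65.6% ≤ 97%; employment 70 ≥ 6 mo; reserves 14.1 ≥ 2 mo → qualifies.
Qualifying: Option A, Option B, Option C. Lowest rate is 10.18% → Option A.

Option A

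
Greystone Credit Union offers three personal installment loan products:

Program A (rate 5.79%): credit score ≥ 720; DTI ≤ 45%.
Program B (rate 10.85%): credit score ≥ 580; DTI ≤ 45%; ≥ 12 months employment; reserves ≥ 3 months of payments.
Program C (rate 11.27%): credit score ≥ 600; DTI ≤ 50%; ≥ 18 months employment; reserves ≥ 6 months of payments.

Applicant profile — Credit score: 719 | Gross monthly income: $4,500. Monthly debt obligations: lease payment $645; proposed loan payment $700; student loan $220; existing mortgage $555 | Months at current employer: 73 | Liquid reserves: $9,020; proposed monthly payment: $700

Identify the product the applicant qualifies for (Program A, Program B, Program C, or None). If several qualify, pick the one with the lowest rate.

Program C

Total debts = (645 + 700 + 220 + 555) = 2,120; DTI = 2,120/4,500 = 47.1%.
Reserves = 9,020/700 = 12.9 months.
Program A: score 719 < 720; DTI 47.1% > 45% → does not qualify.
Program B: score 719 ≥ 580; DTI 47.1% > 45%; employment 73 ≥ 12 mo; reserves 12.9 ≥ 3 mo → does not qualify.
Program C: score 719 ≥ 600; DTI 47.1% ≤ 50%; employment 73 ≥ 18 mo; reserves 12.9 ≥ 6 mo → qualifies.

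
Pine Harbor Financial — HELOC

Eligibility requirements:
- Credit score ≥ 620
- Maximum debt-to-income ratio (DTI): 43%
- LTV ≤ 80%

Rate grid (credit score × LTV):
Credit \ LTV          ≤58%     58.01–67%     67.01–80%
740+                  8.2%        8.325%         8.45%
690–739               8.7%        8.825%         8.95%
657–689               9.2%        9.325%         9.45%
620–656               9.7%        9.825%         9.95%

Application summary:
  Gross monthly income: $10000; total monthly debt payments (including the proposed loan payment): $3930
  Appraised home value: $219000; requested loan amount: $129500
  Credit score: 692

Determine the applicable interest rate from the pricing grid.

8.825%

Credit score 692 ≥ 620; DTI: 3,930 ÷ 10,000 = 39.3%, within the 43% cap
LTV = 129,500/219,000 = 59.1% ≤ 80%
Row: 692 falls in 690–739. Column: 59.1% falls in 58.01–67%. Rate = 8.825%.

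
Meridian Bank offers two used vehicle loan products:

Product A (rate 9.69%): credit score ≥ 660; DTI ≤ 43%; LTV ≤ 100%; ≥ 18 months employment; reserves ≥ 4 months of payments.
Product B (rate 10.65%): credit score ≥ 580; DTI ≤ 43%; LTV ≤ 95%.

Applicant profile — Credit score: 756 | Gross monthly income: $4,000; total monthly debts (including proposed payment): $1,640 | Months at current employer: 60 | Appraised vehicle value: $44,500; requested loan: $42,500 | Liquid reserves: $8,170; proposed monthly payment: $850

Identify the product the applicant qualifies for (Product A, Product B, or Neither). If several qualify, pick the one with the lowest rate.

DTI = 1,640/4,000 = 41%.
LTV = 42,500/44,500 = 95.5%.
Reserves = 8,170/850 = 9.6 months.
Product A: score 756 ≥ 660; DTI 41% ≤ 43%; LTV 95.5% ≤ 100%; employment 60 ≥ 18 mo; reserves 9.6 ≥ 4 mo → qualifies.
Product B: score 756 ≥ 580; DTI 41% ≤ 43%; LTV 95.5% > 95% → does not qualify.

Product A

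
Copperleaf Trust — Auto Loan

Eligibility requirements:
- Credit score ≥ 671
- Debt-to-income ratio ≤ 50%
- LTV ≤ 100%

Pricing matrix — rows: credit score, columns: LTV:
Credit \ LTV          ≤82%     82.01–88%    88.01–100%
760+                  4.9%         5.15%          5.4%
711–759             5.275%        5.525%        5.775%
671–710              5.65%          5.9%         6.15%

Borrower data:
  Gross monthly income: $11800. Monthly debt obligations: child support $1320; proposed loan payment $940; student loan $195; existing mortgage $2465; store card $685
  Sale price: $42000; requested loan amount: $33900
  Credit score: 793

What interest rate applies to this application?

Credit score 793 ≥ 671; Total monthly debts = (1,320 + 940 + 195 + 2,465 + 685) = 5,605. DTI: 5,605 ÷ 11,800 = 47.5%, within the 50% cap
LTV = 33,900/42,000 = 80.7% ≤ 100%
Row: 793 falls in 760+. Column: 80.7% falls in ≤82%. Rate = 4.9%.

4.9%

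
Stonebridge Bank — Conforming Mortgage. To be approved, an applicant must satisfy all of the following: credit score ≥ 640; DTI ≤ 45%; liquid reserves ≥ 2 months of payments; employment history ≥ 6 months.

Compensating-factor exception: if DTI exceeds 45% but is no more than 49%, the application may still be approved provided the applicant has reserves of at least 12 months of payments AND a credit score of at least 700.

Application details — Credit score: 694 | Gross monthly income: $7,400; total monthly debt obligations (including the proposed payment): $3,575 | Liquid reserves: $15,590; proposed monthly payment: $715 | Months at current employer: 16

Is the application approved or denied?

Denied

Credit score 694 ≥ 640 (meets base)
DTI: 3,575 ÷ 7,400 = 48.3%, over the 45% base limit.
Reserves: 15,590 ÷ 715 = 21.8 months (meets 2-month minimum)
Employment 16 ≥ 6 months
DTI 48.3% is within the 45%–49% exception band; checking compensating factors.
Override check — reserves: 21.8 mo (ok); score: 694 (below 700).
Override conditions not both satisfied; exception does not apply.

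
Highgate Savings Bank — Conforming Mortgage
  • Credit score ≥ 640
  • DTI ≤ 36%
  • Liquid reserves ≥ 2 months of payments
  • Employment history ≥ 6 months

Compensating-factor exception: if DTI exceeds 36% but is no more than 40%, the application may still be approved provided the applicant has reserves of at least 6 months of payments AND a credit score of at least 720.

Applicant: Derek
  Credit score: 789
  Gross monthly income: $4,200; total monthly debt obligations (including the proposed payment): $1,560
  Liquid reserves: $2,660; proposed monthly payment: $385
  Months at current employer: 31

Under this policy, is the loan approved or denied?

Approved

Credit score 789 ≥ 640 (meets base)
DTI = 1,560/4,200 = 37.1% > 36% — standard DTI limit exceeded.
Liquid reserves cover 2,660/385 = 6.9 months — ≥ 2 required
Employment 31 ≥ 6 months
37.1% falls in the override range (36%–40%), so the compensating-factor test applies.
Reserves 6.9 ≥ 6 months; credit score 789 ≥ 720.
Both compensating conditions met → exception applies.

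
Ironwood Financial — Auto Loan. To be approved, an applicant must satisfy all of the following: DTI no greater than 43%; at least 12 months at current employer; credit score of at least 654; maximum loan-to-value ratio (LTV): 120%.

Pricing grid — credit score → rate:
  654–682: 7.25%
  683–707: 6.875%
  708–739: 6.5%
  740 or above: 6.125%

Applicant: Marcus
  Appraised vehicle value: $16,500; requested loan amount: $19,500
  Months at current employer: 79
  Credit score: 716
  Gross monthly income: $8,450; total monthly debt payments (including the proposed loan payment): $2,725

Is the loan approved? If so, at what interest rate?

Approved at 6.5%

Credit score 716 ≥ 654 (meets minimum)
DTI: 2,725 ÷ 8,450 = 32.2%, within the 43% cap
Employment 79 ≥ 12 months
LTV: 19,500 ÷ 16,500 = 118.2%, within 120% cap
All requirements met. Score 716 falls in the 708–739 tier → 6.5%.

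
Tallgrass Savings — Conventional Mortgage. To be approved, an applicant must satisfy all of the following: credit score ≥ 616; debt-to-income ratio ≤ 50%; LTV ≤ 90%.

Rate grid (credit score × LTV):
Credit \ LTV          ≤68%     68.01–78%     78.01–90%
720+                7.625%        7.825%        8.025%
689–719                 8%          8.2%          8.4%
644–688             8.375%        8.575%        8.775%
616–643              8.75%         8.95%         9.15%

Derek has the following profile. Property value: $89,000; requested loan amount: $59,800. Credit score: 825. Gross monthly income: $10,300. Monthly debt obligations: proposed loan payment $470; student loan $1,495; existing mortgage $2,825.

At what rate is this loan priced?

Credit score 825 ≥ 616; Total monthly debts = (470 + 1,495 + 2,825) = 4,790. DTI = 4,790/10,300 = 46.5% ≤ 50%
LTV = 59,800/89,000 = 67.2% ≤ 90%
Credit 825 → row 720+; LTV 67.2% → column ≤68%. Grid cell → 7.625%.

7.625%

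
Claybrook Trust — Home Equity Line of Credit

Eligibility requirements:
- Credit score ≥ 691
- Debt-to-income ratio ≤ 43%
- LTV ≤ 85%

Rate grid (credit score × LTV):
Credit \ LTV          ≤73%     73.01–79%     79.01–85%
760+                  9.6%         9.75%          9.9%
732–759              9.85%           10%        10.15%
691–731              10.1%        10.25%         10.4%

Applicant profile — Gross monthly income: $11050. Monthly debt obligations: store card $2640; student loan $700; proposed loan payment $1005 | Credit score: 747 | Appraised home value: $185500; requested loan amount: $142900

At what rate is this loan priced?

10%

Credit score 747 ≥ 691; Total monthly debts = (2,640 + 700 + 1,005) = 4,345. Debt-to-income = 4,345/11,050 = 39.3% — meets 43% limit
LTV = 142,900/185,500 = 77% ≤ 85%
Row: 747 falls in 732–759. Column: 77% falls in 73.01–79%. Rate = 10%.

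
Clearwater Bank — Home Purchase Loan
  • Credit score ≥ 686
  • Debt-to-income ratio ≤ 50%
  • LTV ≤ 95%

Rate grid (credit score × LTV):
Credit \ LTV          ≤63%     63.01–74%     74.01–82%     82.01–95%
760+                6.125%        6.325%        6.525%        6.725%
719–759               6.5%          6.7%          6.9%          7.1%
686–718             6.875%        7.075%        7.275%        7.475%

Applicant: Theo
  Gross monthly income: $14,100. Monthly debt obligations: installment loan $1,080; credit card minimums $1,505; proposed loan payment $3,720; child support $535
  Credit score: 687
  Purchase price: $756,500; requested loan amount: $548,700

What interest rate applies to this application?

Credit score 687 ≥ 686; Total monthly debts = (1,080 + 1,505 + 3,720 + 535) = 6,840. DTI = 6,840/14,100 = 48.5% ≤ 50%
LTV = 548,700/756,500 = 72.5% ≤ 95%
Credit 687 → row 686–718; LTV 72.5% → column 63.01–74%. Grid cell → 7.075%.

7.075%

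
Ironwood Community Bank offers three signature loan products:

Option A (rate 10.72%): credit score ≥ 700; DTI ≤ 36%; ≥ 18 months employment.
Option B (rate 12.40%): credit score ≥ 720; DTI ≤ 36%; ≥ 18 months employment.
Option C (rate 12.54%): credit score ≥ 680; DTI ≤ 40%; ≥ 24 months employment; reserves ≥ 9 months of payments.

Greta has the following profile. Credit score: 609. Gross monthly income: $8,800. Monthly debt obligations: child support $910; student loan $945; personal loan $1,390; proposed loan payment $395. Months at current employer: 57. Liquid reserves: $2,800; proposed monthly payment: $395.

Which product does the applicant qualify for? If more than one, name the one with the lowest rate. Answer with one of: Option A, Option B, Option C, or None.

Total debts = (910 + 945 + 1,390 + 395) = 3,640; DTI = 3,640/8,800 = 41.4%.
Reserves = 2,800/395 = 7.1 months.
Option A: score 609 < 700; DTI 41.4% > 36%; employment 57 ≥ 18 mo → does not qualify.
Option B: score 609 < 720; DTI 41.4% > 36%; employment 57 ≥ 18 mo → does not qualify.
Option C: score 609 < 680; DTI 41.4% > 40%; employment 57 ≥ 24 mo; reserves 7.1 < 9 mo → does not qualify.

None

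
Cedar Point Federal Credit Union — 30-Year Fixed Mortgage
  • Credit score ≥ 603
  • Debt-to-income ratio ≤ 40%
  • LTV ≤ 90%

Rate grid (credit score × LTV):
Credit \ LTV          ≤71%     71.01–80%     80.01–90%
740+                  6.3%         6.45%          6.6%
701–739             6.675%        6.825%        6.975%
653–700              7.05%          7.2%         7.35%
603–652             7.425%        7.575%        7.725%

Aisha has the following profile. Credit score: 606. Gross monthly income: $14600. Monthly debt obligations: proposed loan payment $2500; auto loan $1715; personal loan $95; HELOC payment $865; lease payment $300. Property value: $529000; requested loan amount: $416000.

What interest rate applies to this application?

Credit score 606 ≥ 603; Total monthly debts = (2,500 + 1,715 + 95 + 865 + 300) = 5,475. DTI = 5,475/14,600 = 37.5% ≤ 40%
LTV: 416,000 ÷ 529,000 = 78.6%, within 90% cap
Score 606 is in the 603–652 band; LTV 78.6% is in the 71.01–80% band → 7.575%.

7.575%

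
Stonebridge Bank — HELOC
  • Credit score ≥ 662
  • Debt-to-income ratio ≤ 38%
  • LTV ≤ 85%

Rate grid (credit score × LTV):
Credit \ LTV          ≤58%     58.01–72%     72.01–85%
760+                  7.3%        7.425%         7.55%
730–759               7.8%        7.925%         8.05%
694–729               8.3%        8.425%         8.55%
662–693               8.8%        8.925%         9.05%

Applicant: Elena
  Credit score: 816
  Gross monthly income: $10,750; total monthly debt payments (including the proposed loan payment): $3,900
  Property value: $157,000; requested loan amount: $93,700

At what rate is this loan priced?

7.425%

Credit score 816 ≥ 662; DTI: 3,900 ÷ 10,750 = 36.3%, within the 38% cap
LTV = 93,700/157,000 = 59.7% ≤ 85%
Score 816 is in the 760+ band; LTV 59.7% is in the 58.01–72% band → 7.425%.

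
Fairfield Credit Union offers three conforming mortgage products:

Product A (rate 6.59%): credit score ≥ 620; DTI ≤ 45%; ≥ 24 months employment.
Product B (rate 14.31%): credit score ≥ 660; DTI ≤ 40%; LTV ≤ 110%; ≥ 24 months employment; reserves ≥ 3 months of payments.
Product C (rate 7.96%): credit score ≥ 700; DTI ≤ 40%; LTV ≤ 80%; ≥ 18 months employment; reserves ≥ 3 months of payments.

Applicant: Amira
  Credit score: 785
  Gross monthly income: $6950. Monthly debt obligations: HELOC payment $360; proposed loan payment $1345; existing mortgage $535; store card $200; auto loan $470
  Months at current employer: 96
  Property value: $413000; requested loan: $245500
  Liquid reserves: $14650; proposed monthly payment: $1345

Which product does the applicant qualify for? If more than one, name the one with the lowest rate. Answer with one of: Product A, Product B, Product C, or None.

Total debts = (360 + 1,345 + 535 + 200 + 470) = 2,910; DTI = 2,910/6,950 = 41.9%.
LTV = 245,500/413,000 = 59.4%.
Reserves = 14,650/1,345 = 10.9 months.
Product A: score 785 ≥ 620; DTI 41.9% ≤ 45%; employment 96 ≥ 24 mo → qualifies.
Product B: score 785 ≥ 660; DTI 41.9% > 40%; LTV 59.4% ≤ 110%; employment 96 ≥ 24 mo; reserves 10.9 ≥ 3 mo → does not qualify.
Product C: score 785 ≥ 700; DTI 41.9% > 40%; LTV 59.4% ≤ 80%; employment 96 ≥ 18 mo; reserves 10.9 ≥ 3 mo → does not qualify.

Product A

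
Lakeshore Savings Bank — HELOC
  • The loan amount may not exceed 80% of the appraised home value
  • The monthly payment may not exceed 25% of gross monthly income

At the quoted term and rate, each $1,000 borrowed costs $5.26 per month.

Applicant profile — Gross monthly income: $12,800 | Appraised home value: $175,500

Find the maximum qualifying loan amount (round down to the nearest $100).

$140,400

Payment cap: 25% × $12,800 = $3,200/month.
At $5.26 per $1,000, that supports 3,200/5.26 × 1,000 ≈ $608,365 → $608,300.
LTV cap: 80% × $175,500 = $140,400 → $140,400.
Binding constraint: loan-to-value.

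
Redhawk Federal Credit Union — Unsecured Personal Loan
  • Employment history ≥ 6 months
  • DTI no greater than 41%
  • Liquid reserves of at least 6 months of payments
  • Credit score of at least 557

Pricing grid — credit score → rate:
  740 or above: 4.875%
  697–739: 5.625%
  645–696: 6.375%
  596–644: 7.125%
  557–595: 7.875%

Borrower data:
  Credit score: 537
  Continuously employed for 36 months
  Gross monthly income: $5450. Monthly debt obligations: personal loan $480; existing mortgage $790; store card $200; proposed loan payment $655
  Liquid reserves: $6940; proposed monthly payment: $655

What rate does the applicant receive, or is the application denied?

Credit score 537 < 557 (below minimum)
Liquid reserves cover 6,940/655 = 10.6 months — ≥ 6 required
Employment 36 ≥ 6 months
Total monthly debts = (480 + 790 + 200 + 655) = 2,125. DTI: 2,125 ÷ 5,450 = 39%, within the 41% cap
Not all requirements met → denied.

Denied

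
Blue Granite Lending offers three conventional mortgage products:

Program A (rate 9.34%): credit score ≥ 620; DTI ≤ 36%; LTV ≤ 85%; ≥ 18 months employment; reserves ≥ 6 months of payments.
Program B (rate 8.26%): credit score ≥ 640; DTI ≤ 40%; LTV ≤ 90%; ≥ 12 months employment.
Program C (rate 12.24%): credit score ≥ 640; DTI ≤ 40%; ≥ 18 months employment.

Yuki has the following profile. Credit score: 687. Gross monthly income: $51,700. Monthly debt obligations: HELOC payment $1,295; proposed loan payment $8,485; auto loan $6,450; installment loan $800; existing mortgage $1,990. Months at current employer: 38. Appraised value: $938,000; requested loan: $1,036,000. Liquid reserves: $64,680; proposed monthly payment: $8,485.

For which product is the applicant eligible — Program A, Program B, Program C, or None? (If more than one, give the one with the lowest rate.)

Program C

Total debts = (1,295 + 8,485 + 6,450 + 800 + 1,990) = 19,020; DTI = 19,020/51,700 = 36.8%.
LTV = 1,036,000/938,000 = 110.4%.
Reserves = 64,680/8,485 = 7.6 months.
Program A: score 687 ≥ 620; DTI 36.8% > 36%; LTV 110.4% > 85%; employment 38 ≥ 18 mo; reserves 7.6 ≥ 6 mo → does not qualify.
Program B: score 687 ≥ 640; DTI 36.8% ≤ 40%; LTV 110.4% > 90%; employment 38 ≥ 12 mo → does not qualify.
Program C: score 687 ≥ 640; DTI 36.8% ≤ 40%; employment 38 ≥ 18 mo → qualifies.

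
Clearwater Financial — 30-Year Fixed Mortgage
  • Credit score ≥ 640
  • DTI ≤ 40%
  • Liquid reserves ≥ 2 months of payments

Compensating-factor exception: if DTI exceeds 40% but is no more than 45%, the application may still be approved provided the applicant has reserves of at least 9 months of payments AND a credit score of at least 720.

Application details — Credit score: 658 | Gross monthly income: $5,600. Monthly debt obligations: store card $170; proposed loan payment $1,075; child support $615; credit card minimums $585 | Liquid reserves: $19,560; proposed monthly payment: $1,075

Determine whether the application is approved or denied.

Credit score 658 ≥ 640 (meets base)
Total debts = (170 + 1,075 + 615 + 585) = 2,445. DTI = 2,445/5,600 = 43.7% > 40% — standard DTI limit exceeded.
Reserves = 19,560/1,075 = 18.2 months ≥ 2
43.7% falls in the override range (40%–45%), so the compensating-factor test applies.
Reserves 18.2 ≥ 9 months; credit score 658 < 720.
Override conditions not both satisfied; exception does not apply.

Denied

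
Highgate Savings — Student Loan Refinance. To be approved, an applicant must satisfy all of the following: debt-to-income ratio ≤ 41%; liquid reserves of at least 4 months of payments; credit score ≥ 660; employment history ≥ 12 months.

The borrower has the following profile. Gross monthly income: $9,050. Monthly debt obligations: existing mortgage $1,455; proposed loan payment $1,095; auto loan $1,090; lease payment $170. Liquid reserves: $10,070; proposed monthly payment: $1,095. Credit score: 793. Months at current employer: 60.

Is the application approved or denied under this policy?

Denied

Total monthly debts = (1,455 + 1,095 + 1,090 + 170) = 3,810. DTI = 3,810/9,050 = 42.1% > 41%
Reserves: 10,070 ÷ 1,095 = 9.2 months (meets 4-month minimum)
Credit score 793 ≥ 660 (meets)
Employment 60 ≥ 12 months
Fails on DTI.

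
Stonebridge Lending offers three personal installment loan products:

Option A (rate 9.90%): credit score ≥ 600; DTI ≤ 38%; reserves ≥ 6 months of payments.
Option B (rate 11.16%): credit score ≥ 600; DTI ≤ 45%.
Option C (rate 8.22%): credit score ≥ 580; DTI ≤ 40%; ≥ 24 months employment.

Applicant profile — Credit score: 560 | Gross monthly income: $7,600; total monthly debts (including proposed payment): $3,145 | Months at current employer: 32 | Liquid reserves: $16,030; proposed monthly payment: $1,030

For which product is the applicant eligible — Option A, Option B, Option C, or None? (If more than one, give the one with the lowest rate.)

DTI = 3,145/7,600 = 41.4%.
Reserves = 16,030/1,030 = 15.6 months.
Option A: score 560 < 600; DTI 41.4% > 38%; reserves 15.6 ≥ 6 mo → does not qualify.
Option B: score 560 < 600; DTI 41.4% ≤ 45% → does not qualify.
Option C: score 560 < 580; DTI 41.4% > 40%; employment 32 ≥ 24 mo → does not qualify.

None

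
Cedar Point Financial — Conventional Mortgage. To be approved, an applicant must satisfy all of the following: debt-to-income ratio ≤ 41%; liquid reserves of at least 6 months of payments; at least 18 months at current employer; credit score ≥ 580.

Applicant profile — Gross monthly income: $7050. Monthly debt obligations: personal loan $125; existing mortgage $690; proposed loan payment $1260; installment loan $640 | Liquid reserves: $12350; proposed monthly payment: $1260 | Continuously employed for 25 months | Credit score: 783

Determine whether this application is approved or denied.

Approved

Total monthly debts = (125 + 690 + 1,260 + 640) = 2,715. DTI: 2,715 ÷ 7,050 = 38.5%, within the 41% cap
Liquid reserves cover 12,350/1,260 = 9.8 months — ≥ 6 required
Employment 25 ≥ 18 months
Credit score 783 ≥ 580 (meets)
All criteria satisfied.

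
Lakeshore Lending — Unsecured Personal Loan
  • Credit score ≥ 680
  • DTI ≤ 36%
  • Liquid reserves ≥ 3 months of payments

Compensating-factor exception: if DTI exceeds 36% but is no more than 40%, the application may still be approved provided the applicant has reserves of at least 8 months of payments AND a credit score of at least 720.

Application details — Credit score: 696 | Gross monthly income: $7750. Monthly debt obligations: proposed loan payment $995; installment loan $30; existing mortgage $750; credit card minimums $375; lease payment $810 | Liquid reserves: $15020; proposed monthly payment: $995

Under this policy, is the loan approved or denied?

Credit score 696 ≥ 680 (meets base)
Total debts = (995 + 30 + 750 + 375 + 810) = 2,960. DTI = 2,960/7,750 = 38.2% > 36% — standard DTI limit exceeded.
Reserves: 15,020 ÷ 995 = 15.1 months (meets 3-month minimum)
38.2% falls in the override range (36%–40%), so the compensating-factor test applies.
Reserves 15.1 ≥ 8 months; credit score 696 < 720.
Override conditions not both satisfied; exception does not apply.

Denied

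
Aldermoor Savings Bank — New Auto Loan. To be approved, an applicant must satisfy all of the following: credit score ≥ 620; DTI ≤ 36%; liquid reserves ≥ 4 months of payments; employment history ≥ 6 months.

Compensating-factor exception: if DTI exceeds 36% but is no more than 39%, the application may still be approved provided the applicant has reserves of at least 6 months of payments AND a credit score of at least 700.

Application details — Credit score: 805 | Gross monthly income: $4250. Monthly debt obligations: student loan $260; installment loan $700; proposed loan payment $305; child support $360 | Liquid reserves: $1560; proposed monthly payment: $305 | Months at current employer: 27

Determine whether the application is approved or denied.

Credit score 805 ≥ 620 (meets base)
Total debts = (260 + 700 + 305 + 360) = 1,625. DTI = 1,625/4,250 = 38.2% > 36% — standard DTI limit exceeded.
Reserves: 1,560 ÷ 305 = 5.1 months (meets 4-month minimum)
Employment 27 ≥ 6 months
38.2% falls in the override range (36%–39%), so the compensating-factor test applies.
Override check — reserves: 5.1 mo (short of 6); score: 805 (ok).
Override conditions not both satisfied; exception does not apply.

Denied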